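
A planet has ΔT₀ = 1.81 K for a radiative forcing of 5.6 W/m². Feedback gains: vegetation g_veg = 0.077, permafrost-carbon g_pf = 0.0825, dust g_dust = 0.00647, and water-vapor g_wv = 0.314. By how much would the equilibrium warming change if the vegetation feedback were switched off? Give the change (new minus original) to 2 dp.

Original: g = 0.47997, ΔT = 1.81/(1−0.47997) = 3.4806 K.
Without vegetation: g' = 0.40297, ΔT' = 1.81/(1−0.40297) = 3.0317 K.
Change = 3.0317 − 3.4806 = -0.45 K.

-0.45 K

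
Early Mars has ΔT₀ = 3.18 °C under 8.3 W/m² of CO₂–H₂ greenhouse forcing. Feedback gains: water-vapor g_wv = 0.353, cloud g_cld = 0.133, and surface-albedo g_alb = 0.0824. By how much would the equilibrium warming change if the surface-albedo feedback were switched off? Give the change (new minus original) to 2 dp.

Original: g = 0.5684, ΔT = 3.18/(1−0.5684) = 7.3679 °C.
Without surface-albedo: g' = 0.486, ΔT' = 3.18/(1−0.486) = 6.1868 °C.
Change = 6.1868 − 7.3679 = -1.18 °C.

-1.18 °C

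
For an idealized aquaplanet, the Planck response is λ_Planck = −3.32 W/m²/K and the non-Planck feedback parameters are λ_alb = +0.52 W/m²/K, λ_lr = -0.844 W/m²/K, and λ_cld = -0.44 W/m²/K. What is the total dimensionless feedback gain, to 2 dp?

-0.23

Convert to gains: g_alb = 0.52/3.32 = 0.1566; g_lr = -0.844/3.32 = -0.2542; g_cld = -0.44/3.32 = -0.1325.
Total gain g = -0.2301.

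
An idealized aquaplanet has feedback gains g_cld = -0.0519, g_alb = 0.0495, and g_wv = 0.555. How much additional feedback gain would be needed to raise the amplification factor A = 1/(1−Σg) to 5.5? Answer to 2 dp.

Current total gain = 0.5526.
Target gain for A = 5.5: g* = 1 − 1/5.5 = 0.8182.
Additional gain needed = 0.8182 − 0.5526 = 0.27.

0.27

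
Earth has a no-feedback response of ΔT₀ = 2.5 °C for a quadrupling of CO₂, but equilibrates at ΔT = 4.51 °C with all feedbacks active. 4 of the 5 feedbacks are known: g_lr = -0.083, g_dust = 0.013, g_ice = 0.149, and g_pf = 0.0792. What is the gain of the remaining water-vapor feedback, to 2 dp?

0.29

Amplification A = ΔT/ΔT₀ = 4.51/2.5 = 1.804.
Total gain g = 1 − 1/A = 1 − 1/1.804 = 0.4457.
Known gains sum to -0.083 + 0.013 + 0.149 + 0.0792 = 0.1582.
g_wv = 0.4457 − 0.1582 = 0.29.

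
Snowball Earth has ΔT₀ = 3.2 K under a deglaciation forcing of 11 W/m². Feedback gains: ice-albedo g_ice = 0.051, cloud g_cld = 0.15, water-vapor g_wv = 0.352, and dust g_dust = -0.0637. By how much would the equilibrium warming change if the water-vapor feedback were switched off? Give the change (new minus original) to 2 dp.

Original: g = 0.4893, ΔT = 3.2/(1−0.4893) = 6.2659 K.
Without water-vapor: g' = 0.1373, ΔT' = 3.2/(1−0.1373) = 3.7093 K.
Change = 3.7093 − 6.2659 = -2.56 K.

-2.56 K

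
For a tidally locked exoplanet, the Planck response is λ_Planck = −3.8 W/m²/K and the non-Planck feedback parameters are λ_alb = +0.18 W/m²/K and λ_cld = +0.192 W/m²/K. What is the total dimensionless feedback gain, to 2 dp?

Convert to gains: g_alb = 0.18/3.8 = 0.04737; g_cld = 0.192/3.8 = 0.05053.
Total gain g = 0.0979.

0.10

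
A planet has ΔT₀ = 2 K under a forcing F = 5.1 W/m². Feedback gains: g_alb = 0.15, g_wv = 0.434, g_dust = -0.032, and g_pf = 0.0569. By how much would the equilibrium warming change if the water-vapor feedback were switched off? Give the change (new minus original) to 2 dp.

-2.69 K

Original: g = 0.6089, ΔT = 2/(1−0.6089) = 5.1138 K.
Without water-vapor: g' = 0.1749, ΔT' = 2/(1−0.1749) = 2.4239 K.
Change = 2.4239 − 5.1138 = -2.69 K.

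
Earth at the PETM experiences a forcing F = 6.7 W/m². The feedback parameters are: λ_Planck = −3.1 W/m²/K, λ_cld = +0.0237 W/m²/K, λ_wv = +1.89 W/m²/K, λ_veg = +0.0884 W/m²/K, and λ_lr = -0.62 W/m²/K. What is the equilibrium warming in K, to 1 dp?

3.9 K

Net feedback parameter λ = (−3.1) + (+0.0237) + (+1.89) + (+0.0884) + (-0.62) = -1.7179 W/m²/K.
ΔT = −F/λ = −6.7/(-1.7179) = 3.9 K.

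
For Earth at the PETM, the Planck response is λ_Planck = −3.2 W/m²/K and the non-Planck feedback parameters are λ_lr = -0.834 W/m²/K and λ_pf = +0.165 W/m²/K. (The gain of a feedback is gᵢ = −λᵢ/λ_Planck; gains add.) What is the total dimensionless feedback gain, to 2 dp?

Convert to gains: g_lr = -0.834/3.2 = -0.2606; g_pf = 0.165/3.2 = 0.05156.
Total gain g = -0.20904.

-0.21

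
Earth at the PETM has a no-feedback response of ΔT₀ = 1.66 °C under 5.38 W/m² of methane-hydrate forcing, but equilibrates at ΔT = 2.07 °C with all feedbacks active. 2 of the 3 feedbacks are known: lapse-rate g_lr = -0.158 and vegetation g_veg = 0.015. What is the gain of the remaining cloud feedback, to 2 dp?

Amplification A = ΔT/ΔT₀ = 2.07/1.66 = 1.247.
Total gain g = 1 − 1/A = 1 − 1/1.247 = 0.1981.
Known gains sum to -0.158 + 0.015 = -0.143.
g_cld = 0.1981 + 0.143 = 0.34.

0.34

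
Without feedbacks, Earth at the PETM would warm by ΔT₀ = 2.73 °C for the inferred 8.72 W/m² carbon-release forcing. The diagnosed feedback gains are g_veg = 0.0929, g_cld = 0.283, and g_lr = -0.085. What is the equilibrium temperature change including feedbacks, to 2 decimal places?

3.85 °C

Total gain g = 0.0929 + 0.283 − 0.085 = 0.2909.
Amplification A = 1/(1 − 0.2909) = 1.41.
ΔT = 2.73 × 1.41 = 3.85 °C.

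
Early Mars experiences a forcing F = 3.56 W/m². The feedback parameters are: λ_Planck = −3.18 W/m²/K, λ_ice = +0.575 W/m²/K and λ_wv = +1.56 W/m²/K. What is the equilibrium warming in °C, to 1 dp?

3.4 °C

Net feedback parameter λ = (−3.18) + (+0.575) + (+1.56) = -1.045 W/m²/K.
ΔT = −F/λ = −3.56/(-1.045) = 3.4 °C.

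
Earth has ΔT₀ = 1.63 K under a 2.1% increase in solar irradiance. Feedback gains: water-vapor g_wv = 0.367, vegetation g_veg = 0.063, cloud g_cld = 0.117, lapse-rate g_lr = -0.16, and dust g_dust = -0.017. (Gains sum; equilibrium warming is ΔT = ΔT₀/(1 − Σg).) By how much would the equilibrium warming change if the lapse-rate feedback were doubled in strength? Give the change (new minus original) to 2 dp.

-0.52 K

Original: g = 0.37, ΔT = 1.63/(1−0.37) = 2.5873 K.
With doubled lapse-rate: g' = 0.21, ΔT' = 1.63/(1−0.21) = 2.0633 K.
Change = 2.0633 − 2.5873 = -0.52 K.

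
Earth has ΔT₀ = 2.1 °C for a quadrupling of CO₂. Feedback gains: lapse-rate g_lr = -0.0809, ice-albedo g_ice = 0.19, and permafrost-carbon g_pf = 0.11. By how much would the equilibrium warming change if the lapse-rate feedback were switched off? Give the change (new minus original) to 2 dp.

0.31 °C

Original: g = 0.2191, ΔT = 2.1/(1−0.2191) = 2.6892 °C.
Without lapse-rate: g' = 0.3, ΔT' = 2.1/(1−0.3) = 3.0000 °C.
Change = 3.0000 − 2.6892 = 0.31 °C.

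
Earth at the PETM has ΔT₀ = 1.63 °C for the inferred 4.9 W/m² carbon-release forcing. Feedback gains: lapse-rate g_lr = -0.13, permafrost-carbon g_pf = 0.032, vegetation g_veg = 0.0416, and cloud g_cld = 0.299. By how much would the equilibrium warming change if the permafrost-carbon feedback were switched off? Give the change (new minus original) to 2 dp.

-0.09 °C

Original: g = 0.2426, ΔT = 1.63/(1−0.2426) = 2.1521 °C.
Without permafrost-carbon: g' = 0.2106, ΔT' = 1.63/(1−0.2106) = 2.0649 °C.
Change = 2.0649 − 2.1521 = -0.09 °C.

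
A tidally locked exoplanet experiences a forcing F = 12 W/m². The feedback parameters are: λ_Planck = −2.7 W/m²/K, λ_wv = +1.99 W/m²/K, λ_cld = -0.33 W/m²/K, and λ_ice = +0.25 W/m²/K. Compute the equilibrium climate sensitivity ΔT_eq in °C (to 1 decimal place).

Net feedback parameter λ = (−2.7) + (+1.99) + (-0.33) + (+0.25) = -0.79 W/m²/K.
ΔT = −F/λ = −12/(-0.79) = 15.2 °C.

15.2 °C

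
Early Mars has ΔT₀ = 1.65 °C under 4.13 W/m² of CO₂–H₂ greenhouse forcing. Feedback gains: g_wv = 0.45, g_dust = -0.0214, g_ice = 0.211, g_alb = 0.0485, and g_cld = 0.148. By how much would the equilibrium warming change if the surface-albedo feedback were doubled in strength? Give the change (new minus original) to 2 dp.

4.23 °C

Original: g = 0.8361, ΔT = 1.65/(1−0.8361) = 10.0671 °C.
With doubled surface-albedo: g' = 0.8846, ΔT' = 1.65/(1−0.8846) = 14.2981 °C.
Change = 14.2981 − 10.0671 = 4.23 °C.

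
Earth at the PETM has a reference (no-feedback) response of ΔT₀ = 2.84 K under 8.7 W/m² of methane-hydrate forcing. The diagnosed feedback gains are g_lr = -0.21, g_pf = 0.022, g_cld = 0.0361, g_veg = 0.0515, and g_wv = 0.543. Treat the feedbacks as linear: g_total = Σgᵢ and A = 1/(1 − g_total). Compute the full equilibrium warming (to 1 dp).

5.1 K

Total gain g = -0.21 + 0.022 + 0.0361 + 0.0515 + 0.543 = 0.4426.
Amplification A = 1/(1 − 0.4426) = 1.794.
ΔT = 2.84 × 1.794 = 5.1 K.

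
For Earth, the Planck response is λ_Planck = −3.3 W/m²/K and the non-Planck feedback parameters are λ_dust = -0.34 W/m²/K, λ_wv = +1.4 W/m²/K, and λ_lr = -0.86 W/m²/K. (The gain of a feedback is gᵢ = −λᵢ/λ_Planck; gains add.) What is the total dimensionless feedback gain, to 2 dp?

Convert to gains: g_dust = -0.34/3.3 = -0.103; g_wv = 1.4/3.3 = 0.4242; g_lr = -0.86/3.3 = -0.2606.
Total gain g = 0.0606.

0.06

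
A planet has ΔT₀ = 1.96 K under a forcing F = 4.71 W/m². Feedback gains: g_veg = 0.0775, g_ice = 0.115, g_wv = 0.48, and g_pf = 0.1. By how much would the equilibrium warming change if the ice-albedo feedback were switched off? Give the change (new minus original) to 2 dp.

Original: g = 0.7725, ΔT = 1.96/(1−0.7725) = 8.6154 K.
Without ice-albedo: g' = 0.6575, ΔT' = 1.96/(1−0.6575) = 5.7226 K.
Change = 5.7226 − 8.6154 = -2.89 K.

-2.89 K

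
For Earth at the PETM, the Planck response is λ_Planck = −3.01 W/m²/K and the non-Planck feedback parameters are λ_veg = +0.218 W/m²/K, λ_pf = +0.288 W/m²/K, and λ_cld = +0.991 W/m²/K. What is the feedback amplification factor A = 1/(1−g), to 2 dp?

Convert to gains: g_veg = 0.218/3.01 = 0.07243; g_pf = 0.288/3.01 = 0.09568; g_cld = 0.991/3.01 = 0.3292.
Total gain g = 0.49731.
A = 1/(1 − 0.49731) = 1.99.

1.99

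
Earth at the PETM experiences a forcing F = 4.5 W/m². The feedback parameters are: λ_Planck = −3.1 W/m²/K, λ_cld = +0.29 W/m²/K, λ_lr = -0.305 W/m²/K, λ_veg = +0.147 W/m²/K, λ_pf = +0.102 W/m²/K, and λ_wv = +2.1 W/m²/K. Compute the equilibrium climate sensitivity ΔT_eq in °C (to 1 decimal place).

Net feedback parameter λ = (−3.1) + (+0.29) + (-0.305) + (+0.147) + (+0.102) + (+2.1) = -0.766 W/m²/K.
ΔT = −F/λ = −4.5/(-0.766) = 5.9 °C.

5.9 °C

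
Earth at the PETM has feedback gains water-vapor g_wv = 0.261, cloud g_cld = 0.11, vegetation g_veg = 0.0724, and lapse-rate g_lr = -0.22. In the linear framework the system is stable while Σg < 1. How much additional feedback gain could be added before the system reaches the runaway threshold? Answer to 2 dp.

0.78

Current total gain = 0.261 + 0.11 + 0.0724 − 0.22 = 0.2234.
Margin to runaway = 1 − 0.2234 = 0.78.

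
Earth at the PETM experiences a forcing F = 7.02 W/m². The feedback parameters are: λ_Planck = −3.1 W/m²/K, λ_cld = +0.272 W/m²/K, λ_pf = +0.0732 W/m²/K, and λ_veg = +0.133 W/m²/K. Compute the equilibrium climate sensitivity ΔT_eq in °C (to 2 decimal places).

Net feedback parameter λ = (−3.1) + (+0.272) + (+0.0732) + (+0.133) = -2.6218 W/m²/K.
ΔT = −F/λ = −7.02/(-2.6218) = 2.68 °C.

2.68 °C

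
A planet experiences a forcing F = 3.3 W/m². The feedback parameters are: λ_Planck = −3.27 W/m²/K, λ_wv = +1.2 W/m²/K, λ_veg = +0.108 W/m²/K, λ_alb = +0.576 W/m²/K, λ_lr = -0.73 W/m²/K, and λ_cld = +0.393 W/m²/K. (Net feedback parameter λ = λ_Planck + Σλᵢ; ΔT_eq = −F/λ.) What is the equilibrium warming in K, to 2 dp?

Net feedback parameter λ = (−3.27) + (+1.2) + (+0.108) + (+0.576) + (-0.73) + (+0.393) = -1.723 W/m²/K.
ΔT = −F/λ = −3.3/(-1.723) = 1.92 K.

1.92 K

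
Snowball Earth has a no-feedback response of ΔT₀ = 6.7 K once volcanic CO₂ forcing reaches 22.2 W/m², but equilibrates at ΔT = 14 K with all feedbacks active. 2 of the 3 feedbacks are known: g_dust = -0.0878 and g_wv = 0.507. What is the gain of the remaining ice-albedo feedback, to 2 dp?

0.10

Amplification A = ΔT/ΔT₀ = 14/6.7 = 2.09.
Total gain g = 1 − 1/A = 1 − 1/2.09 = 0.5215.
Known gains sum to -0.0878 + 0.507 = 0.4192.
g_ice = 0.5215 − 0.4192 = 0.10.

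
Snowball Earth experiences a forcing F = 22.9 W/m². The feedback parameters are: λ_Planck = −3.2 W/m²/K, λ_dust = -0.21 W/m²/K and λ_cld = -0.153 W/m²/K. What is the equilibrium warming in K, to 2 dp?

Net feedback parameter λ = (−3.2) + (-0.21) + (-0.153) = -3.563 W/m²/K.
ΔT = −F/λ = −22.9/(-3.563) = 6.43 K.

6.43 K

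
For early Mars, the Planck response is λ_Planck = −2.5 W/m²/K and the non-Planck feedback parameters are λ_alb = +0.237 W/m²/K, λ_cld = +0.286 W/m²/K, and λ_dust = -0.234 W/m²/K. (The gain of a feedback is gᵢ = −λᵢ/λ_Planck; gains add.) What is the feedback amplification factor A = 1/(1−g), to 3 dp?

Convert to gains: g_alb = 0.237/2.5 = 0.0948; g_cld = 0.286/2.5 = 0.1144; g_dust = -0.234/2.5 = -0.0936.
Total gain g = 0.1156.
A = 1/(1 − 0.1156) = 1.131.

1.131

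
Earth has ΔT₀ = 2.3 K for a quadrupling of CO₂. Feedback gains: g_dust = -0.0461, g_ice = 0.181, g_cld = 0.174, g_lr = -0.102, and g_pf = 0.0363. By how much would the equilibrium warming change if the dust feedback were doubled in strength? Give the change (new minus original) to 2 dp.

-0.17 K

Original: g = 0.2432, ΔT = 2.3/(1−0.2432) = 3.0391 K.
With doubled dust: g' = 0.1971, ΔT' = 2.3/(1−0.1971) = 2.8646 K.
Change = 2.8646 − 3.0391 = -0.17 K.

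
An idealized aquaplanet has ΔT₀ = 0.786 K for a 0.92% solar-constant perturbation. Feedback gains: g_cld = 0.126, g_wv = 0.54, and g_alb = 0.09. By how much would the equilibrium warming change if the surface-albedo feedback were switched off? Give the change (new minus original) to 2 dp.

Original: g = 0.756, ΔT = 0.786/(1−0.756) = 3.2213 K.
Without surface-albedo: g' = 0.666, ΔT' = 0.786/(1−0.666) = 2.3533 K.
Change = 2.3533 − 3.2213 = -0.87 K.

-0.87 K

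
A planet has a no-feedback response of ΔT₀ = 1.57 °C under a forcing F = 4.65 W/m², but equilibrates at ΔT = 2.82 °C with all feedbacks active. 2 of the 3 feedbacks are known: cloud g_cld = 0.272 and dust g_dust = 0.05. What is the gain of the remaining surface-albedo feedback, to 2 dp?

Amplification A = ΔT/ΔT₀ = 2.82/1.57 = 1.796.
Total gain g = 1 − 1/A = 1 − 1/1.796 = 0.4432.
Known gains sum to 0.272 + 0.05 = 0.322.
g_alb = 0.4432 − 0.322 = 0.12.

0.12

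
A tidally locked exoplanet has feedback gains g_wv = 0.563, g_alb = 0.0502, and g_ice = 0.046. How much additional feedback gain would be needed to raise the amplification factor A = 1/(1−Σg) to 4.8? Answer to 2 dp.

Current total gain = 0.6592.
Target gain for A = 4.8: g* = 1 − 1/4.8 = 0.7917.
Additional gain needed = 0.7917 − 0.6592 = 0.13.

0.13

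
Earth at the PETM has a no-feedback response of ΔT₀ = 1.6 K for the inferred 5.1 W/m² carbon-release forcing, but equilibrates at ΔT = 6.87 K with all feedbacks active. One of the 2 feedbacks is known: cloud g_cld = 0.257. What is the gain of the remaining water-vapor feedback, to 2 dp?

Amplification A = ΔT/ΔT₀ = 6.87/1.6 = 4.294.
Total gain g = 1 − 1/A = 1 − 1/4.294 = 0.7671.
The known gain is 0.257.
g_wv = 0.7671 − 0.257 = 0.51.

0.51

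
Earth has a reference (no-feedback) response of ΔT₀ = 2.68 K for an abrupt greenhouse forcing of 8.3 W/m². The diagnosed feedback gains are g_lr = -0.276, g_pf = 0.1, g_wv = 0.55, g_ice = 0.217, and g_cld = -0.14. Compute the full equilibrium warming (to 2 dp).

4.88 K

Total gain g = -0.276 + 0.1 + 0.55 + 0.217 − 0.14 = 0.451.
Amplification A = 1/(1 − 0.451) = 1.821.
ΔT = 2.68 × 1.821 = 4.88 K.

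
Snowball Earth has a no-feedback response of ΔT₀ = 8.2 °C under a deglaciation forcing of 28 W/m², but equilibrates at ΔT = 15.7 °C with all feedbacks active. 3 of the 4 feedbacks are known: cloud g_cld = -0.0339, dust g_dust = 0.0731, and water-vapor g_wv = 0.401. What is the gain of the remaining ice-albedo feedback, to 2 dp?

0.04

Amplification A = ΔT/ΔT₀ = 15.7/8.2 = 1.915.
Total gain g = 1 − 1/A = 1 − 1/1.915 = 0.4778.
Known gains sum to -0.0339 + 0.0731 + 0.401 = 0.4402.
g_ice = 0.4778 − 0.4402 = 0.04.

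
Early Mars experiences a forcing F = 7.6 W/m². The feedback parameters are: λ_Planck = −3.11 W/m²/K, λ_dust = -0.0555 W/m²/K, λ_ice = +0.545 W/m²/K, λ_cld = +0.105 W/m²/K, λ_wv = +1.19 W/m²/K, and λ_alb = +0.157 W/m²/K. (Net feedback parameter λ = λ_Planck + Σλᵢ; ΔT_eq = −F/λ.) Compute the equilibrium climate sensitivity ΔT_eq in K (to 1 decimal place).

6.5 K

Net feedback parameter λ = (−3.11) + (-0.0555) + (+0.545) + (+0.105) + (+1.19) + (+0.157) = -1.1685 W/m²/K.
ΔT = −F/λ = −7.6/(-1.1685) = 6.5 K.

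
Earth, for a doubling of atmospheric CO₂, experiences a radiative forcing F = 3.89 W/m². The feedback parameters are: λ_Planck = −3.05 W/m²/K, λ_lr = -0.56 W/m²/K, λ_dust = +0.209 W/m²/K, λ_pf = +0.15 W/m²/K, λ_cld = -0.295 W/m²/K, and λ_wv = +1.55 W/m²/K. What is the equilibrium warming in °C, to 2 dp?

Net feedback parameter λ = (−3.05) + (-0.56) + (+0.209) + (+0.15) + (-0.295) + (+1.55) = -1.996 W/m²/K.
ΔT = −F/λ = −3.89/(-1.996) = 1.95 °C.

1.95 °C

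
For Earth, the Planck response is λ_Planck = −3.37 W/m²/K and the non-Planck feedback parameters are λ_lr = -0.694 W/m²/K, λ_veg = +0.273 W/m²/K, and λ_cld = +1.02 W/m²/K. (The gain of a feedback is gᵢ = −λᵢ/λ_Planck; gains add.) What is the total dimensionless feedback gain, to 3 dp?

Convert to gains: g_lr = -0.694/3.37 = -0.2059; g_veg = 0.273/3.37 = 0.08101; g_cld = 1.02/3.37 = 0.3027.
Total gain g = 0.17781.

0.178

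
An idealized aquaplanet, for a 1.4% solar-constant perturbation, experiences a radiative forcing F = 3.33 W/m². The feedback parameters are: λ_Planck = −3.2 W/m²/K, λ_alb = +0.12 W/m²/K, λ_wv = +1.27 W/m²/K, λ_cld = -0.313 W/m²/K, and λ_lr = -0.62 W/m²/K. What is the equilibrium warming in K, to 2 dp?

1.21 K

Net feedback parameter λ = (−3.2) + (+0.12) + (+1.27) + (-0.313) + (-0.62) = -2.743 W/m²/K.
ΔT = −F/λ = −3.33/(-2.743) = 1.21 K.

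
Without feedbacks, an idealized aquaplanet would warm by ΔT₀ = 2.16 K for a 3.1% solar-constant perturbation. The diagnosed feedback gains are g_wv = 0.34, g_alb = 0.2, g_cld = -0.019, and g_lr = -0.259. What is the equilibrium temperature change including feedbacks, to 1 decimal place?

2.9 K

Total gain g = 0.34 + 0.2 − 0.019 − 0.259 = 0.262.
Amplification A = 1/(1 − 0.262) = 1.355.
ΔT = 2.16 × 1.355 = 2.9 K.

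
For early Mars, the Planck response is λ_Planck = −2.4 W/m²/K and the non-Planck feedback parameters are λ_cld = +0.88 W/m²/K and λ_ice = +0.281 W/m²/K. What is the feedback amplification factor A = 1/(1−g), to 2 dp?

Convert to gains: g_cld = 0.88/2.4 = 0.3667; g_ice = 0.281/2.4 = 0.1171.
Total gain g = 0.4838.
A = 1/(1 − 0.4838) = 1.94.

1.94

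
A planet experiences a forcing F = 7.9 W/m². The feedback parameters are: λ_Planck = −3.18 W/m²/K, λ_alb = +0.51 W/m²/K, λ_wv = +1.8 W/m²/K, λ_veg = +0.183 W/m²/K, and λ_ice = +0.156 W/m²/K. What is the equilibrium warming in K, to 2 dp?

14.88 K

Net feedback parameter λ = (−3.18) + (+0.51) + (+1.8) + (+0.183) + (+0.156) = -0.531 W/m²/K.
ΔT = −F/λ = −7.9/(-0.531) = 14.88 K.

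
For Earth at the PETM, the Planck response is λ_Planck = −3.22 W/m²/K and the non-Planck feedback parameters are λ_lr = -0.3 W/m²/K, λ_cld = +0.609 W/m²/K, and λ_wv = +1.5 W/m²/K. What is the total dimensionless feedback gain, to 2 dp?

0.56

Convert to gains: g_lr = -0.3/3.22 = -0.09317; g_cld = 0.609/3.22 = 0.1891; g_wv = 1.5/3.22 = 0.4658.
Total gain g = 0.56173.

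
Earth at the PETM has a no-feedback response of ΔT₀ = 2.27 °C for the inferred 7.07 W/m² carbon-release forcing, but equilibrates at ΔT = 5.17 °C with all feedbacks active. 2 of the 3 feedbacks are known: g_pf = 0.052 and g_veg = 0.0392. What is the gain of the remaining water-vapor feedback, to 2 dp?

Amplification A = ΔT/ΔT₀ = 5.17/2.27 = 2.278.
Total gain g = 1 − 1/A = 1 − 1/2.278 = 0.561.
Known gains sum to 0.052 + 0.0392 = 0.0912.
g_wv = 0.561 − 0.0912 = 0.47.

0.47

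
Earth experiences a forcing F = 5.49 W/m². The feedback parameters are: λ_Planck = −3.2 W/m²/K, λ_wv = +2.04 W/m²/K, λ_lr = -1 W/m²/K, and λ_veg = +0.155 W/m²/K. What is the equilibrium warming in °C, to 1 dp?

2.7 °C

Net feedback parameter λ = (−3.2) + (+2.04) + (-1) + (+0.155) = -2.005 W/m²/K.
ΔT = −F/λ = −5.49/(-2.005) = 2.7 °C.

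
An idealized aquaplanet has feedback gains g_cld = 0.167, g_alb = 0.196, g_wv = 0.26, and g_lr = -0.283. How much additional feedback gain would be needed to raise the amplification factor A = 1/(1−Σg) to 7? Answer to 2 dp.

Current total gain = 0.34.
Target gain for A = 7: g* = 1 − 1/7 = 0.8571.
Additional gain needed = 0.8571 − 0.34 = 0.52.

0.52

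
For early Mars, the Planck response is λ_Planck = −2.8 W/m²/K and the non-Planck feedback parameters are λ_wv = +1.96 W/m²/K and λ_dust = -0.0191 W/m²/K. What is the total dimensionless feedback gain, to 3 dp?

Convert to gains: g_wv = 1.96/2.8 = 0.7; g_dust = -0.0191/2.8 = -0.006821.
Total gain g = 0.693179.

0.693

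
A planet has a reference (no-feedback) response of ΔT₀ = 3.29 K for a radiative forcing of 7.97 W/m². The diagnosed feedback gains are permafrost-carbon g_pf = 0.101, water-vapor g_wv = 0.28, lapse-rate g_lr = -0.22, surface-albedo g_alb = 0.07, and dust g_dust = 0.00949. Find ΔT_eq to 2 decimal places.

Total gain g = 0.101 + 0.28 − 0.22 + 0.07 + 0.00949 = 0.24049.
Amplification A = 1/(1 − 0.24049) = 1.317.
ΔT = 3.29 × 1.317 = 4.33 K.

4.33 K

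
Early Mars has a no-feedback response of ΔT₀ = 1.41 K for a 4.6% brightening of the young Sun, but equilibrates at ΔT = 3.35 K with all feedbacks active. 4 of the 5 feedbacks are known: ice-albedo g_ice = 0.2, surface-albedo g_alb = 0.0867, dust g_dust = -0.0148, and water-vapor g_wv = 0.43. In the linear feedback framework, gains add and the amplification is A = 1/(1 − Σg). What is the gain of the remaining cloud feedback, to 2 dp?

-0.12

Amplification A = ΔT/ΔT₀ = 3.35/1.41 = 2.376.
Total gain g = 1 − 1/A = 1 − 1/2.376 = 0.5791.
Known gains sum to 0.2 + 0.0867 − 0.0148 + 0.43 = 0.7019.
g_cld = 0.5791 − 0.7019 = -0.12.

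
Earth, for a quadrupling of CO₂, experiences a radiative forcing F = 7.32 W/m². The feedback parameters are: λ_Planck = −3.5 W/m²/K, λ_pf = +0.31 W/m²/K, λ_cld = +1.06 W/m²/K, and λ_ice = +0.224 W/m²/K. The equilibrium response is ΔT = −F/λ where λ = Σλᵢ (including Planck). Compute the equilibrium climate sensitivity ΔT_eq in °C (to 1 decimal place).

Net feedback parameter λ = (−3.5) + (+0.31) + (+1.06) + (+0.224) = -1.906 W/m²/K.
ΔT = −F/λ = −7.32/(-1.906) = 3.8 °C.

3.8 °C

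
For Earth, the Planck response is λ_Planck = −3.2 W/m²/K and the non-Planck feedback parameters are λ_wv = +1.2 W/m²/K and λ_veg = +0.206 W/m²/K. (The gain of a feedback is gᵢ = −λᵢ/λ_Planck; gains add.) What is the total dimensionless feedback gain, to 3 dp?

0.439

Convert to gains: g_wv = 1.2/3.2 = 0.375; g_veg = 0.206/3.2 = 0.06437.
Total gain g = 0.43937.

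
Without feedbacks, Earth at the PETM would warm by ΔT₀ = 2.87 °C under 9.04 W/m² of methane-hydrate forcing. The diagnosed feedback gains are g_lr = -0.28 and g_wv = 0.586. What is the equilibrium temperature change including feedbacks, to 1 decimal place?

Total gain g = -0.28 + 0.586 = 0.306.
Amplification A = 1/(1 − 0.306) = 1.441.
ΔT = 2.87 × 1.441 = 4.1 °C.

4.1 °C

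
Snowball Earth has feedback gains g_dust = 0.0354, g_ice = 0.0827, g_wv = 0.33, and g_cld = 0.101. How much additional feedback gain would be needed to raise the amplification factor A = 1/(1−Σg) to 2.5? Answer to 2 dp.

Current total gain = 0.5491.
Target gain for A = 2.5: g* = 1 − 1/2.5 = 0.6.
Additional gain needed = 0.6 − 0.5491 = 0.05.

0.05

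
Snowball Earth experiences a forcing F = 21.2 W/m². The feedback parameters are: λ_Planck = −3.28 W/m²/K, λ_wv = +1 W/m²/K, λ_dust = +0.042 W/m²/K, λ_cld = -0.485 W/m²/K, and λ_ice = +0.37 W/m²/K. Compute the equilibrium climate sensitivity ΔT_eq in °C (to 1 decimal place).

9.0 °C

Net feedback parameter λ = (−3.28) + (+1) + (+0.042) + (-0.485) + (+0.37) = -2.353 W/m²/K.
ΔT = −F/λ = −21.2/(-2.353) = 9.0 °C.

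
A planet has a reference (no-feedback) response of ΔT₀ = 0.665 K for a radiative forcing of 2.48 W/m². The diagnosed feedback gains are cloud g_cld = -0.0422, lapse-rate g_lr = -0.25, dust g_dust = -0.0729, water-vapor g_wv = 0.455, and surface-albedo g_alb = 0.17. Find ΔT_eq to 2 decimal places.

Total gain g = -0.0422 − 0.25 − 0.0729 + 0.455 + 0.17 = 0.2599.
Amplification A = 1/(1 − 0.2599) = 1.351.
ΔT = 0.665 × 1.351 = 0.90 K.

0.90 K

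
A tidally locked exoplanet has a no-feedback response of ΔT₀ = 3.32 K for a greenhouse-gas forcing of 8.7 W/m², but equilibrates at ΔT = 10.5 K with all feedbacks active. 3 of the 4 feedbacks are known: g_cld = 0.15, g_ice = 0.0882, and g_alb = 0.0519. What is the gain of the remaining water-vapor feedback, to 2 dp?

0.39

Amplification A = ΔT/ΔT₀ = 10.5/3.32 = 3.163.
Total gain g = 1 − 1/A = 1 − 1/3.163 = 0.6838.
Known gains sum to 0.15 + 0.0882 + 0.0519 = 0.2901.
g_wv = 0.6838 − 0.2901 = 0.39.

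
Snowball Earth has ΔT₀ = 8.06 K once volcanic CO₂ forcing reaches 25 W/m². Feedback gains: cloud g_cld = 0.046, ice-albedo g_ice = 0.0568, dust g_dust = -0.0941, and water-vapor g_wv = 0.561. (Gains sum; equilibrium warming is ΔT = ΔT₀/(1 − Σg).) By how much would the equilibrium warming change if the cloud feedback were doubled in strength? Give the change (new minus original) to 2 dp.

Original: g = 0.5697, ΔT = 8.06/(1−0.5697) = 18.7311 K.
With doubled cloud: g' = 0.6157, ΔT' = 8.06/(1−0.6157) = 20.9732 K.
Change = 20.9732 − 18.7311 = 2.24 K.

2.24 K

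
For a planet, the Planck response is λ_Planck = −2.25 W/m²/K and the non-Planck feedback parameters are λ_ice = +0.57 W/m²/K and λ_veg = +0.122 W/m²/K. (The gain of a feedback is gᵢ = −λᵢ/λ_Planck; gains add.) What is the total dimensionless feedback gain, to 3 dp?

0.308

Convert to gains: g_ice = 0.57/2.25 = 0.2533; g_veg = 0.122/2.25 = 0.05422.
Total gain g = 0.30752.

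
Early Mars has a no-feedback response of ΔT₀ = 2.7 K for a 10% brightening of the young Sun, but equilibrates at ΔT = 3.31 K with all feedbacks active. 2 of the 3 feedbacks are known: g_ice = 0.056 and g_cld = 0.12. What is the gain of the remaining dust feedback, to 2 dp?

0.01

Amplification A = ΔT/ΔT₀ = 3.31/2.7 = 1.226.
Total gain g = 1 − 1/A = 1 − 1/1.226 = 0.1843.
Known gains sum to 0.056 + 0.12 = 0.176.
g_dust = 0.1843 − 0.176 = 0.01.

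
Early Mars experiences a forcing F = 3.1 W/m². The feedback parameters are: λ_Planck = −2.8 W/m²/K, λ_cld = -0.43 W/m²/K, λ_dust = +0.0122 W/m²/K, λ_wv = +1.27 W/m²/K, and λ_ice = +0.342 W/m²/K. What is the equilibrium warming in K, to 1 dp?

Net feedback parameter λ = (−2.8) + (-0.43) + (+0.0122) + (+1.27) + (+0.342) = -1.6058 W/m²/K.
ΔT = −F/λ = −3.1/(-1.6058) = 1.9 K.

1.9 K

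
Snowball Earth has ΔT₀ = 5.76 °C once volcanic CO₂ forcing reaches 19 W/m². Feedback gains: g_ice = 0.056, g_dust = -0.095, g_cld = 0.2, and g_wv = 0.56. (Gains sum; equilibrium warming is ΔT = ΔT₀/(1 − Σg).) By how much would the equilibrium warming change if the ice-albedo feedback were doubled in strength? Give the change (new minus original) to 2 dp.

Original: g = 0.721, ΔT = 5.76/(1−0.721) = 20.6452 °C.
With doubled ice-albedo: g' = 0.777, ΔT' = 5.76/(1−0.777) = 25.8296 °C.
Change = 25.8296 − 20.6452 = 5.18 °C.

5.18 °C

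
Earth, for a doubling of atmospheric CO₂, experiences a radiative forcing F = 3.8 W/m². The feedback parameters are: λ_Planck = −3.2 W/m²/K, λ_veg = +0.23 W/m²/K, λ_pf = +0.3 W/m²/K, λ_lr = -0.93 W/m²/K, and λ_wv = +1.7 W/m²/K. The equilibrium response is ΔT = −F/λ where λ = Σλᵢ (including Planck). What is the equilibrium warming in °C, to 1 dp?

Net feedback parameter λ = (−3.2) + (+0.23) + (+0.3) + (-0.93) + (+1.7) = -1.9 W/m²/K.
ΔT = −F/λ = −3.8/(-1.9) = 2.0 °C.

2.0 °C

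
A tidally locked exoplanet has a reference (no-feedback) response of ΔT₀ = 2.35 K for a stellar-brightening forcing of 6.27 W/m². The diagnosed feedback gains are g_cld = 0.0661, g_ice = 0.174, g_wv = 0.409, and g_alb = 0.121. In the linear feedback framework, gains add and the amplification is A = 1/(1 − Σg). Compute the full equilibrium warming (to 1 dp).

Total gain g = 0.0661 + 0.174 + 0.409 + 0.121 = 0.7701.
Amplification A = 1/(1 − 0.7701) = 4.35.
ΔT = 2.35 × 4.35 = 10.2 K.

10.2 K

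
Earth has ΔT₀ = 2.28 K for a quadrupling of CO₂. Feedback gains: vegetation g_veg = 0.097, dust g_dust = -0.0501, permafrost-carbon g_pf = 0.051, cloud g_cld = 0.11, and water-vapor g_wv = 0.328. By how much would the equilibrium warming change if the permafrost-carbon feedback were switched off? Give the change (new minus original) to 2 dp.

Original: g = 0.5359, ΔT = 2.28/(1−0.5359) = 4.9127 K.
Without permafrost-carbon: g' = 0.4849, ΔT' = 2.28/(1−0.4849) = 4.4263 K.
Change = 4.4263 − 4.9127 = -0.49 K.

-0.49 K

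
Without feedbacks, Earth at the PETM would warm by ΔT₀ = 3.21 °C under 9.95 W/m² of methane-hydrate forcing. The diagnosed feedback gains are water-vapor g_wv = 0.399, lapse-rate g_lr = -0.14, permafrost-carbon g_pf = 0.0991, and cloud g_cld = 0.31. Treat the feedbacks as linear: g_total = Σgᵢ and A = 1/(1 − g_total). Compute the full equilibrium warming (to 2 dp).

Total gain g = 0.399 − 0.14 + 0.0991 + 0.31 = 0.6681.
Amplification A = 1/(1 − 0.6681) = 3.013.
ΔT = 3.21 × 3.013 = 9.67 °C.

9.67 °C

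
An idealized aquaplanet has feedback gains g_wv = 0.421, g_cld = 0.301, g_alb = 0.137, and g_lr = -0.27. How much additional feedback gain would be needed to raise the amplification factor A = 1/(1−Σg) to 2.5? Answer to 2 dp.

0.01

Current total gain = 0.589.
Target gain for A = 2.5: g* = 1 − 1/2.5 = 0.6.
Additional gain needed = 0.6 − 0.589 = 0.01.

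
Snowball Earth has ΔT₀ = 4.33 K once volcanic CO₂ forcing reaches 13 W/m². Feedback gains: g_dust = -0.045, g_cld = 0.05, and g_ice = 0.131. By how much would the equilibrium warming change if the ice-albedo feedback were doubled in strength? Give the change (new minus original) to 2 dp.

0.90 K

Original: g = 0.136, ΔT = 4.33/(1−0.136) = 5.0116 K.
With doubled ice-albedo: g' = 0.267, ΔT' = 4.33/(1−0.267) = 5.9072 K.
Change = 5.9072 − 5.0116 = 0.90 K.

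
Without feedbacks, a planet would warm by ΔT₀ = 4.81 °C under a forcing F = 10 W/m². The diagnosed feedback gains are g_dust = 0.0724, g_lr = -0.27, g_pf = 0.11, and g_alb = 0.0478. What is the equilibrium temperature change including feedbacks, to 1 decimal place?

Total gain g = 0.0724 − 0.27 + 0.11 + 0.0478 = -0.0398.
Amplification A = 1/(1 + 0.0398) = 0.9617.
ΔT = 4.81 × 0.9617 = 4.6 °C.

4.6 °C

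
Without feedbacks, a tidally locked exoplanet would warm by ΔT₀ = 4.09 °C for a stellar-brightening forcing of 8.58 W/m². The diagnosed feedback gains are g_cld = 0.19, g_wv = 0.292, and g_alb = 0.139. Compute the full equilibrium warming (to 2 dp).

10.79 °C

Total gain g = 0.19 + 0.292 + 0.139 = 0.621.
Amplification A = 1/(1 − 0.621) = 2.639.
ΔT = 4.09 × 2.639 = 10.79 °C.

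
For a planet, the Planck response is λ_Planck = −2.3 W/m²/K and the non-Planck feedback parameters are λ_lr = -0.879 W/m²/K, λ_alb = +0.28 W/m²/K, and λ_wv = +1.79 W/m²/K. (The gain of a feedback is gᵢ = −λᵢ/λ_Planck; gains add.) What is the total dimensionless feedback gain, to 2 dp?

Convert to gains: g_lr = -0.879/2.3 = -0.3822; g_alb = 0.28/2.3 = 0.1217; g_wv = 1.79/2.3 = 0.7783.
Total gain g = 0.5178.

0.52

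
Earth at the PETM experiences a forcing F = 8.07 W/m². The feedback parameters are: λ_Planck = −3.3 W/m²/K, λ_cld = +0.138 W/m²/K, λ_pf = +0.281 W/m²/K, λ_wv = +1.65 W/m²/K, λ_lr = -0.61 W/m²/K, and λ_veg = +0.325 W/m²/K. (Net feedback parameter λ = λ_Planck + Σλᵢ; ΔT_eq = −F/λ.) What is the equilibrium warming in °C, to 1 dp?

5.3 °C

Net feedback parameter λ = (−3.3) + (+0.138) + (+0.281) + (+1.65) + (-0.61) + (+0.325) = -1.516 W/m²/K.
ΔT = −F/λ = −8.07/(-1.516) = 5.3 °C.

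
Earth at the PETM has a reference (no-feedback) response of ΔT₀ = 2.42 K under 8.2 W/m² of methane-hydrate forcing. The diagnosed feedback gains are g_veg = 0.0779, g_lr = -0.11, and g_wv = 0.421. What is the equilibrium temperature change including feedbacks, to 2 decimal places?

3.96 K

Total gain g = 0.0779 − 0.11 + 0.421 = 0.3889.
Amplification A = 1/(1 − 0.3889) = 1.636.
ΔT = 2.42 × 1.636 = 3.96 K.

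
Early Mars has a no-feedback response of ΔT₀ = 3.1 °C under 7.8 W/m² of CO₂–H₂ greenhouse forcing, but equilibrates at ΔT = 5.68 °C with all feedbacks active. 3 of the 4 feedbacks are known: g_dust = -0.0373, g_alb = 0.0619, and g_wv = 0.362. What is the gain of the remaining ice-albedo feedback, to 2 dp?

0.07

Amplification A = ΔT/ΔT₀ = 5.68/3.1 = 1.832.
Total gain g = 1 − 1/A = 1 − 1/1.832 = 0.4541.
Known gains sum to -0.0373 + 0.0619 + 0.362 = 0.3866.
g_ice = 0.4541 − 0.3866 = 0.07.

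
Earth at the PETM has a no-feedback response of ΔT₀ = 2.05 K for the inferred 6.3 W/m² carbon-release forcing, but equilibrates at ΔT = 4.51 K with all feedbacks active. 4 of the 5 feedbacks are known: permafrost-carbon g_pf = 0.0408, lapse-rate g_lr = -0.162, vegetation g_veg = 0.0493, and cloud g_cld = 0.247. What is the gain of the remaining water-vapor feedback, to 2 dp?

0.37

Amplification A = ΔT/ΔT₀ = 4.51/2.05 = 2.2.
Total gain g = 1 − 1/A = 1 − 1/2.2 = 0.5455.
Known gains sum to 0.0408 − 0.162 + 0.0493 + 0.247 = 0.1751.
g_wv = 0.5455 − 0.1751 = 0.37.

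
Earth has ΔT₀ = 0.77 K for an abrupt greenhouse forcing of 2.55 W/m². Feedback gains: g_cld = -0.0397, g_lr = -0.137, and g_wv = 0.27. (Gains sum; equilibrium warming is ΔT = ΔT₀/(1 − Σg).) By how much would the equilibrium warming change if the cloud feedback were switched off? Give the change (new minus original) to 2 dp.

0.04 K

Original: g = 0.0933, ΔT = 0.77/(1−0.0933) = 0.8492 K.
Without cloud: g' = 0.133, ΔT' = 0.77/(1−0.133) = 0.8881 K.
Change = 0.8881 − 0.8492 = 0.04 K.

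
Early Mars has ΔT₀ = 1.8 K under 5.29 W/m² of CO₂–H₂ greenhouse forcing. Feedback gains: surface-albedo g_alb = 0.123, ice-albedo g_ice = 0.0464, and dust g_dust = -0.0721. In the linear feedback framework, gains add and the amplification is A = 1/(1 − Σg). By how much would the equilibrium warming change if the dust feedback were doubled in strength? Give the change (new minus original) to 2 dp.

-0.15 K

Original: g = 0.0973, ΔT = 1.8/(1−0.0973) = 1.9940 K.
With doubled dust: g' = 0.0252, ΔT' = 1.8/(1−0.0252) = 1.8465 K.
Change = 1.8465 − 1.9940 = -0.15 K.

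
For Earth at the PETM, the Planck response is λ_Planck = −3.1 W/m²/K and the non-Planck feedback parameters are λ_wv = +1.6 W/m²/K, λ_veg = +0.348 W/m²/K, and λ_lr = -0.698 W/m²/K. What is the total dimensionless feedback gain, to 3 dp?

0.403

Convert to gains: g_wv = 1.6/3.1 = 0.5161; g_veg = 0.348/3.1 = 0.1123; g_lr = -0.698/3.1 = -0.2252.
Total gain g = 0.4032.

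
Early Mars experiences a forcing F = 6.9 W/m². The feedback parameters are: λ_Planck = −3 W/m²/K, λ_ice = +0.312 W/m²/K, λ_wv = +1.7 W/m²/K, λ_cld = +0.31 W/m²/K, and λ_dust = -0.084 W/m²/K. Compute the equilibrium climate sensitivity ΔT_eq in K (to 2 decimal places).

9.06 K

Net feedback parameter λ = (−3) + (+0.312) + (+1.7) + (+0.31) + (-0.084) = -0.762 W/m²/K.
ΔT = −F/λ = −6.9/(-0.762) = 9.06 K.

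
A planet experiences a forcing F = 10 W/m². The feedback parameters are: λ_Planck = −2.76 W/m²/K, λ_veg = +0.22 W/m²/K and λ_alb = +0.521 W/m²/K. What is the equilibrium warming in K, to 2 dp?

Net feedback parameter λ = (−2.76) + (+0.22) + (+0.521) = -2.019 W/m²/K.
ΔT = −F/λ = −10/(-2.019) = 4.95 K.

4.95 K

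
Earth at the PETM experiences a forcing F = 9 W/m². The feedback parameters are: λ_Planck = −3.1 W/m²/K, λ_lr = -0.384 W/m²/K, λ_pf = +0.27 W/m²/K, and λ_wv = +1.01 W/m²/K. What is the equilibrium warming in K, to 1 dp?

4.1 K

Net feedback parameter λ = (−3.1) + (-0.384) + (+0.27) + (+1.01) = -2.204 W/m²/K.
ΔT = −F/λ = −9/(-2.204) = 4.1 K.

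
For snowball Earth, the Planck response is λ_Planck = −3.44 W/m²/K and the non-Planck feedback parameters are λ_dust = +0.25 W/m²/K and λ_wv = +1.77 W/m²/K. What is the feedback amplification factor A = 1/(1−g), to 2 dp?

Convert to gains: g_dust = 0.25/3.44 = 0.07267; g_wv = 1.77/3.44 = 0.5145.
Total gain g = 0.58717.
A = 1/(1 − 0.58717) = 2.42.

2.42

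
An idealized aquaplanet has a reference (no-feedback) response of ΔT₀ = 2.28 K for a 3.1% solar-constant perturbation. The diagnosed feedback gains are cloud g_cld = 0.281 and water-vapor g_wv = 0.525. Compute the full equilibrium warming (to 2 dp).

Total gain g = 0.281 + 0.525 = 0.806.
Amplification A = 1/(1 − 0.806) = 5.155.
ΔT = 2.28 × 5.155 = 11.75 K.

11.75 K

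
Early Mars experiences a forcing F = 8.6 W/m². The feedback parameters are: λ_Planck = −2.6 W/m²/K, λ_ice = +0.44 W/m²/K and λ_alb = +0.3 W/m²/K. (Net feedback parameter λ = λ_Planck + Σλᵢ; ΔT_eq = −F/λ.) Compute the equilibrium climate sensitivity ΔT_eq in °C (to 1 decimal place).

Net feedback parameter λ = (−2.6) + (+0.44) + (+0.3) = -1.86 W/m²/K.
ΔT = −F/λ = −8.6/(-1.86) = 4.6 °C.

4.6 °C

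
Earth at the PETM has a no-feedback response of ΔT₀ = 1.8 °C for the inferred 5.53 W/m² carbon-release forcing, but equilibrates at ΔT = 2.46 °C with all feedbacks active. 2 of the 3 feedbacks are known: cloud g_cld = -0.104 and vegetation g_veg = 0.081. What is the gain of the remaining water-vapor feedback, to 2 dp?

0.29

Amplification A = ΔT/ΔT₀ = 2.46/1.8 = 1.367.
Total gain g = 1 − 1/A = 1 − 1/1.367 = 0.2685.
Known gains sum to -0.104 + 0.081 = -0.023.
g_wv = 0.2685 + 0.023 = 0.29.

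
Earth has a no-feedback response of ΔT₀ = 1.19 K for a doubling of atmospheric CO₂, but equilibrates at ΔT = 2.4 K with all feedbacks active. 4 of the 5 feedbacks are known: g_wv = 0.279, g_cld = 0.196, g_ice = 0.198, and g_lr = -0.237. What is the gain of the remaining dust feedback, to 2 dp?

0.07

Amplification A = ΔT/ΔT₀ = 2.4/1.19 = 2.017.
Total gain g = 1 − 1/A = 1 − 1/2.017 = 0.5042.
Known gains sum to 0.279 + 0.196 + 0.198 − 0.237 = 0.436.
g_dust = 0.5042 − 0.436 = 0.07.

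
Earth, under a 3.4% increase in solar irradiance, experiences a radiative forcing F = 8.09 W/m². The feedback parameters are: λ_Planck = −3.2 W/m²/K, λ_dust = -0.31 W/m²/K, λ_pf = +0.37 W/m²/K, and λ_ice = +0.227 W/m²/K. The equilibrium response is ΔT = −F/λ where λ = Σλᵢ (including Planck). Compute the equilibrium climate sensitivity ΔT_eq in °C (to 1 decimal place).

Net feedback parameter λ = (−3.2) + (-0.31) + (+0.37) + (+0.227) = -2.913 W/m²/K.
ΔT = −F/λ = −8.09/(-2.913) = 2.8 °C.

2.8 °C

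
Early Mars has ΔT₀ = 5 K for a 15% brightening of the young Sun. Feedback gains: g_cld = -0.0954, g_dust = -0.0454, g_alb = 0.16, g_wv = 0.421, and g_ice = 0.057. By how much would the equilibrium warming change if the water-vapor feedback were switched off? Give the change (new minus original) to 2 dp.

Original: g = 0.4972, ΔT = 5/(1−0.4972) = 9.9443 K.
Without water-vapor: g' = 0.0762, ΔT' = 5/(1−0.0762) = 5.4124 K.
Change = 5.4124 − 9.9443 = -4.53 K.

-4.53 K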